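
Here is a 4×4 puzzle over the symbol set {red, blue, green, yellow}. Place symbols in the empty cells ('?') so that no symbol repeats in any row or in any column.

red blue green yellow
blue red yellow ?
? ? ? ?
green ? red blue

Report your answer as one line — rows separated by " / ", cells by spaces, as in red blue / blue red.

At row 2, column 4: row 2 has {red,blue,yellow}; column 4 has {blue,yellow}; that leaves green.
At row 3, column 1: row 3 is empty so far; column 1 has {red,blue,green}; that leaves yellow.
At row 3, column 2: row 3 has {yellow}; column 2 has {red,blue}; that leaves green.
At row 3, column 3: row 3 has {green,yellow}; column 3 has {red,green,yellow}; that leaves blue.
At row 3, column 4: row 3 has {blue,green,yellow}; column 4 has {blue,green,yellow}; that leaves red.
At row 4, column 2: row 4 has {red,blue,green}; column 2 has {red,blue,green}; that leaves yellow.

red blue green yellow / blue red yellow green / yellow green blue red / green yellow red blue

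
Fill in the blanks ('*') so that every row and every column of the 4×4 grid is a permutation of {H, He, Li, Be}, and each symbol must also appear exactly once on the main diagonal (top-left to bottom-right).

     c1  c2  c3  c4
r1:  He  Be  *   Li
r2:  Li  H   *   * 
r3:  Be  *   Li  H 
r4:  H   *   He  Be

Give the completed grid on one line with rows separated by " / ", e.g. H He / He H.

(r1,c3) = H
(r2,c3) = Be
(r2,c4) = He
(r3,c2) = He
(r4,c2) = Li

He Be H Li / Li H Be He / Be He Li H / H Li He Be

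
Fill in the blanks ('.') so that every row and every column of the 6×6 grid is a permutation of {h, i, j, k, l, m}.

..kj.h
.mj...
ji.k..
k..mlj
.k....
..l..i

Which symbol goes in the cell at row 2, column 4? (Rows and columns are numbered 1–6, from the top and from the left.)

l

Cell (r1,c2): row 1 has {h,j,k}; column 2 has {i,k,m} → l.
Cell (r4,c2): row 4 has {j,k,l,m}; column 2 has {i,k,l,m} → h.
Cell (r4,c3): row 4 has {h,j,k,l,m}; column 3 has {j,k,l} → i.
Cell (r6,c2): row 6 has {i,l}; column 2 has {h,i,k,l,m} → j.
Cell (r6,c4): row 6 has {i,j,l}; column 4 has {j,k,m} → h.
Cell (r6,c1): row 6 has {h,i,j,l}; column 1 has {j,k} → m.
Cell (r6,c5): row 6 has {h,i,j,l,m}; column 5 has {l} → k.
Cell (r1,c1): row 1 has {h,j,k,l}; column 1 has {j,k,m} → i.
Cell (r1,c5): row 1 has {h,i,j,k,l}; column 5 has {k,l} → m.
Cell (r3,c5): row 3 has {i,j,k}; column 5 has {k,l,m} → h.
Cell (r2,c5): row 2 has {j,m}; column 5 has {h,k,l,m} → i.
Cell (r3,c3): row 3 has {h,i,j,k}; column 3 has {i,j,k,l} → m.
Cell (r3,c6): row 3 has {h,i,j,k,m}; column 6 has {h,i,j} → l.
Cell (r5,c3): row 5 has {k}; column 3 has {i,j,k,l,m} → h.
Cell (r5,c5): row 5 has {h,k}; column 5 has {h,i,k,l,m} → j.
Cell (r5,c6): row 5 has {h,j,k}; column 6 has {h,i,j,l} → m.
Cell (r2,c4): row 2 has {i,j,m}; column 4 has {h,j,k,m} → l.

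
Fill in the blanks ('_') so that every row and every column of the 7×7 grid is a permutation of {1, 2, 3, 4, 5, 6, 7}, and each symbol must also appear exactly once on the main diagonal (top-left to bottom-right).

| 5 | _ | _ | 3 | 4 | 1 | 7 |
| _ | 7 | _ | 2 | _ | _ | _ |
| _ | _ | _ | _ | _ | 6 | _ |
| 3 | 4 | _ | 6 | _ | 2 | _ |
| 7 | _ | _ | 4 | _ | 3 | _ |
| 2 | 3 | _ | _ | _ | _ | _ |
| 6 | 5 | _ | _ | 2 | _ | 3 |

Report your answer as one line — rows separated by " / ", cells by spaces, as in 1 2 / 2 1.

5 2 6 3 4 1 7 / 1 7 3 2 6 5 4 / 4 1 2 7 3 6 5 / 3 4 7 6 5 2 1 / 7 6 5 4 1 3 2 / 2 3 1 5 7 4 6 / 6 5 4 1 2 7 3

At row 5, column 5: row 5 has {3,4,7}; column 5 has {2,4}; the diagonal has {3,5,6,7}; that leaves 1.
At row 6, column 6: row 6 has {2,3}; column 6 has {1,2,3,6}; the diagonal has {1,3,5,6,7}; that leaves 4.
At row 7, column 6: row 7 has {2,3,5,6}; column 6 has {1,2,3,4,6}; that leaves 7.
At row 2, column 6: row 2 has {2,7}; column 6 has {1,2,3,4,6,7}; that leaves 5.
At row 3, column 3: row 3 has {6}; column 3 is empty so far; the diagonal has {1,3,4,5,6,7}; that leaves 2.
At row 7, column 4: row 7 has {2,3,5,6,7}; column 4 has {2,3,4,6}; that leaves 1.
At row 1, column 3: row 1 has {1,3,4,5,7}; column 3 has {2}; that leaves 6.
At row 3, column 2: row 3 has {2,6}; column 2 has {3,4,5,7}; that leaves 1.
At row 5, column 3: row 5 has {1,3,4,7}; column 3 has {2,6}; that leaves 5.
At row 7, column 3: row 7 has {1,2,3,5,6,7}; column 3 has {2,5,6}; that leaves 4.
At row 1, column 2: row 1 has {1,3,4,5,6,7}; column 2 has {1,3,4,5,7}; that leaves 2.
At row 3, column 1: row 3 has {1,2,6}; column 1 has {2,3,5,6,7}; that leaves 4.
At row 3, column 7: row 3 has {1,2,4,6}; column 7 has {3,7}; that leaves 5.
At row 4, column 7: row 4 has {2,3,4,6}; column 7 has {3,5,7}; that leaves 1.
At row 5, column 2: row 5 has {1,3,4,5,7}; column 2 has {1,2,3,4,5,7}; that leaves 6.
At row 5, column 7: row 5 has {1,3,4,5,6,7}; column 7 has {1,3,5,7}; that leaves 2.
At row 6, column 7: row 6 has {2,3,4}; column 7 has {1,2,3,5,7}; that leaves 6.
At row 2, column 1: row 2 has {2,5,7}; column 1 has {2,3,4,5,6,7}; that leaves 1.
At row 2, column 3: row 2 has {1,2,5,7}; column 3 has {2,4,5,6}; that leaves 3.
At row 2, column 5: row 2 has {1,2,3,5,7}; column 5 has {1,2,4}; that leaves 6.
At row 2, column 7: row 2 has {1,2,3,5,6,7}; column 7 has {1,2,3,5,6,7}; that leaves 4.
At row 3, column 4: row 3 has {1,2,4,5,6}; column 4 has {1,2,3,4,6}; that leaves 7.
At row 3, column 5: row 3 has {1,2,4,5,6,7}; column 5 has {1,2,4,6}; that leaves 3.
At row 4, column 3: row 4 has {1,2,3,4,6}; column 3 has {2,3,4,5,6}; that leaves 7.
At row 4, column 5: row 4 has {1,2,3,4,6,7}; column 5 has {1,2,3,4,6}; that leaves 5.
At row 6, column 3: row 6 has {2,3,4,6}; column 3 has {2,3,4,5,6,7}; that leaves 1.
At row 6, column 4: row 6 has {1,2,3,4,6}; column 4 has {1,2,3,4,6,7}; that leaves 5.
At row 6, column 5: row 6 has {1,2,3,4,5,6}; column 5 has {1,2,3,4,5,6}; that leaves 7.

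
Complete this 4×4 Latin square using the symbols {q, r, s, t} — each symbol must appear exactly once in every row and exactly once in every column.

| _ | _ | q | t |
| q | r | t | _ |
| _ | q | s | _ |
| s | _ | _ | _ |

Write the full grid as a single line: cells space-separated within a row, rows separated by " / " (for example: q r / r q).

r s q t / q r t s / t q s r / s t r q

At row 1, column 1: row 1 has {q,t}; column 1 has {q,s}; that leaves r.
At row 1, column 2: row 1 has {q,r,t}; column 2 has {q,r}; that leaves s.
At row 2, column 4: row 2 has {q,r,t}; column 4 has {t}; that leaves s.
At row 3, column 1: row 3 has {q,s}; column 1 has {q,r,s}; that leaves t.
At row 3, column 4: row 3 has {q,s,t}; column 4 has {s,t}; that leaves r.
At row 4, column 2: row 4 has {s}; column 2 has {q,r,s}; that leaves t.
At row 4, column 3: row 4 has {s,t}; column 3 has {q,s,t}; that leaves r.
At row 4, column 4: row 4 has {r,s,t}; column 4 has {r,s,t}; that leaves q.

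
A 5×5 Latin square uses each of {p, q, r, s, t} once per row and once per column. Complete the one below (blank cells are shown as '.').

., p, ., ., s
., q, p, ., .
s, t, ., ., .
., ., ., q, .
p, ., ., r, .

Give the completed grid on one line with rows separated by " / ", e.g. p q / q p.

(r1,c4) = t
(r2,c4) = s
(r3,c4) = p
(r5,c2) = s
(r4,c2) = r
(r4,c1) = t
(r4,c3) = s
(r4,c5) = p
(r2,c1) = r
(r2,c5) = t
(r5,c5) = q
(r1,c1) = q
(r1,c3) = r
(r3,c3) = q
(r3,c5) = r
(r5,c3) = t

q p r t s / r q p s t / s t q p r / t r s q p / p s t r q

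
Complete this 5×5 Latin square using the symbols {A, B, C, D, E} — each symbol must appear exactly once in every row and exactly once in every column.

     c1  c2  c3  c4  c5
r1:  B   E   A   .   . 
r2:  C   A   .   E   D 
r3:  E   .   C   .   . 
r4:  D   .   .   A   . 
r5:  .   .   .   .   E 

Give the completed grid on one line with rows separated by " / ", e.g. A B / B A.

B E A D C / C A B E D / E D C B A / D C E A B / A B D C E

row 1 has {A,B,E}; column 5 has {D,E} — only C is left for (r1,c5).
row 2 has {A,C,D,E}; column 3 has {A,C} — only B is left for (r2,c3).
row 4 has {A,D}; column 3 has {A,B,C} — only E is left for (r4,c3).
row 4 has {A,D,E}; column 5 has {C,D,E} — only B is left for (r4,c5).
row 5 has {E}; column 1 has {B,C,D,E} — only A is left for (r5,c1).
row 5 has {A,E}; column 3 has {A,B,C,E} — only D is left for (r5,c3).
row 1 has {A,B,C,E}; column 4 has {A,E} — only D is left for (r1,c4).
row 3 has {C,E}; column 4 has {A,D,E} — only B is left for (r3,c4).
row 3 has {B,C,E}; column 5 has {B,C,D,E} — only A is left for (r3,c5).
row 4 has {A,B,D,E}; column 2 has {A,E} — only C is left for (r4,c2).
row 5 has {A,D,E}; column 2 has {A,C,E} — only B is left for (r5,c2).
row 5 has {A,B,D,E}; column 4 has {A,B,D,E} — only C is left for (r5,c4).
row 3 has {A,B,C,E}; column 2 has {A,B,C,E} — only D is left for (r3,c2).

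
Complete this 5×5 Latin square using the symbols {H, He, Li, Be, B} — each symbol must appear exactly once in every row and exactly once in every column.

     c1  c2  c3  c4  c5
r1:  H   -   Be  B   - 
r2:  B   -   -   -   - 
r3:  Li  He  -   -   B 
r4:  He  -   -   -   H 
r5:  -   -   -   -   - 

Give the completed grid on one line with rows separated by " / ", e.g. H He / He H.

H Li Be B He / B H Li He Be / Li He H Be B / He Be B Li H / Be B He H Li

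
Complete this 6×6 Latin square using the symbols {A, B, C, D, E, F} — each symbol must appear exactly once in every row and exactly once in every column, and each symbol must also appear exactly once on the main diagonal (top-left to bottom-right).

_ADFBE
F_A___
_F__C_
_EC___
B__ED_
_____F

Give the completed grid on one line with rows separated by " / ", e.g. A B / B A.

C A D F B E / F B A D E C / A F E B C D / D E C A F B / B C F E D A / E D B C A F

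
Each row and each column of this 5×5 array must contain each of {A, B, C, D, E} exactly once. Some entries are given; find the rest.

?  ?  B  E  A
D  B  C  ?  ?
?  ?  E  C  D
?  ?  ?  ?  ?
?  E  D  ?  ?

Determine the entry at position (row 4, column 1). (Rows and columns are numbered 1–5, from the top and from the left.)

E

(r1,c1) = C
(r1,c2) = D
(r2,c4) = A
(r2,c5) = E
(r3,c2) = A
(r4,c2) = C
(r4,c3) = A
(r4,c5) = B
(r5,c4) = B
(r5,c5) = C
(r3,c1) = B
(r4,c1) = E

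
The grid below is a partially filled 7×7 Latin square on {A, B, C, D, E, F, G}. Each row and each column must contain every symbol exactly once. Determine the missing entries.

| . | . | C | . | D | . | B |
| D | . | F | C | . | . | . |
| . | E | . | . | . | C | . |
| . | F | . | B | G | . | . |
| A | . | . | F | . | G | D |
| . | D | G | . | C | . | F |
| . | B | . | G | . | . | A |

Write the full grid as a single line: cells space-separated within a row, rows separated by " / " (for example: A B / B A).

(r3,c7) = G
(r5,c2) = C
(r2,c7) = E
(r4,c7) = C
(r4,c1) = E
(r6,c1) = B
(r3,c1) = F
(r7,c1) = C
(r1,c1) = G
(r1,c2) = A
(r1,c4) = E
(r1,c6) = F
(r2,c2) = G
(r6,c4) = A
(r6,c6) = E
(r7,c6) = D
(r3,c4) = D
(r4,c6) = A
(r7,c3) = E
(r7,c5) = F
(r2,c6) = B
(r4,c3) = D
(r5,c3) = B
(r5,c5) = E
(r2,c5) = A
(r3,c3) = A
(r3,c5) = B

G A C E D F B / D G F C A B E / F E A D B C G / E F D B G A C / A C B F E G D / B D G A C E F / C B E G F D A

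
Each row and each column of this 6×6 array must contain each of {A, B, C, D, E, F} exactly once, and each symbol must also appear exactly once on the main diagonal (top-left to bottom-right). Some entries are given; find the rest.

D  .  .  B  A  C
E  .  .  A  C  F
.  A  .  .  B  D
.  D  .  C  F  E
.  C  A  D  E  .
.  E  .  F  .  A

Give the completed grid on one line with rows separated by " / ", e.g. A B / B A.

Cell (r1,c2): row 1 has {A,B,C,D}; column 2 has {A,C,D,E} → F.
Cell (r1,c3): row 1 has {A,B,C,D,F}; column 3 has {A} → E.
Cell (r2,c2): row 2 has {A,C,E,F}; column 2 has {A,C,D,E,F}; the diagonal has {A,C,D,E} → B.
Cell (r2,c3): row 2 has {A,B,C,E,F}; column 3 has {A,E} → D.
Cell (r3,c3): row 3 has {A,B,D}; column 3 has {A,D,E}; the diagonal has {A,B,C,D,E} → F.
Cell (r3,c4): row 3 has {A,B,D,F}; column 4 has {A,B,C,D,F} → E.
Cell (r4,c3): row 4 has {C,D,E,F}; column 3 has {A,D,E,F} → B.
Cell (r5,c6): row 5 has {A,C,D,E}; column 6 has {A,C,D,E,F} → B.
Cell (r6,c3): row 6 has {A,E,F}; column 3 has {A,B,D,E,F} → C.
Cell (r6,c5): row 6 has {A,C,E,F}; column 5 has {A,B,C,E,F} → D.
Cell (r3,c1): row 3 has {A,B,D,E,F}; column 1 has {D,E} → C.
Cell (r4,c1): row 4 has {B,C,D,E,F}; column 1 has {C,D,E} → A.
Cell (r5,c1): row 5 has {A,B,C,D,E}; column 1 has {A,C,D,E} → F.
Cell (r6,c1): row 6 has {A,C,D,E,F}; column 1 has {A,C,D,E,F} → B.

D F E B A C / E B D A C F / C A F E B D / A D B C F E / F C A D E B / B E C F D A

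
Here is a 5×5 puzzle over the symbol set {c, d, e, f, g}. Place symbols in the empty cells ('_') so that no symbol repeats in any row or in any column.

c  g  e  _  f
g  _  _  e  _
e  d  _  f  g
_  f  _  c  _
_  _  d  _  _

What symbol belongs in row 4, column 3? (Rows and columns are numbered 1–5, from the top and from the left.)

g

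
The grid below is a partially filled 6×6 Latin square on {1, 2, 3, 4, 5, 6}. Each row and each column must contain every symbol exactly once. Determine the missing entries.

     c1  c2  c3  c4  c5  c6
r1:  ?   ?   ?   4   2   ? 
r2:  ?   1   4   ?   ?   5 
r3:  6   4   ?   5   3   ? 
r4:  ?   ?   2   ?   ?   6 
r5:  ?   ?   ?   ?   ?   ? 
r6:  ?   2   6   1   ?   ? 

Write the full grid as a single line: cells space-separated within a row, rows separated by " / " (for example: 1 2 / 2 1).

row 2 has {1,4,5}; column 5 has {2,3} — only 6 is left for (r2,c5).
row 3 has {3,4,5,6}; column 3 has {2,4,6} — only 1 is left for (r3,c3).
row 3 has {1,3,4,5,6}; column 6 has {5,6} — only 2 is left for (r3,c6).
row 4 has {2,6}; column 4 has {1,4,5} — only 3 is left for (r4,c4).
row 2 has {1,4,5,6}; column 4 has {1,3,4,5} — only 2 is left for (r2,c4).
row 4 has {2,3,6}; column 2 has {1,2,4} — only 5 is left for (r4,c2).
row 5 is empty so far; column 4 has {1,2,3,4,5} — only 6 is left for (r5,c4).
row 2 has {1,2,4,5,6}; column 1 has {6} — only 3 is left for (r2,c1).
row 5 has {6}; column 2 has {1,2,4,5} — only 3 is left for (r5,c2).
row 5 has {3,6}; column 3 has {1,2,4,6} — only 5 is left for (r5,c3).
row 1 has {2,4}; column 2 has {1,2,3,4,5} — only 6 is left for (r1,c2).
row 1 has {2,4,6}; column 3 has {1,2,4,5,6} — only 3 is left for (r1,c3).
row 1 has {2,3,4,6}; column 6 has {2,5,6} — only 1 is left for (r1,c6).
row 5 has {3,5,6}; column 6 has {1,2,5,6} — only 4 is left for (r5,c6).
row 6 has {1,2,6}; column 6 has {1,2,4,5,6} — only 3 is left for (r6,c6).
row 1 has {1,2,3,4,6}; column 1 has {3,6} — only 5 is left for (r1,c1).
row 5 has {3,4,5,6}; column 5 has {2,3,6} — only 1 is left for (r5,c5).
row 6 has {1,2,3,6}; column 1 has {3,5,6} — only 4 is left for (r6,c1).
row 6 has {1,2,3,4,6}; column 5 has {1,2,3,6} — only 5 is left for (r6,c5).
row 4 has {2,3,5,6}; column 1 has {3,4,5,6} — only 1 is left for (r4,c1).
row 4 has {1,2,3,5,6}; column 5 has {1,2,3,5,6} — only 4 is left for (r4,c5).
row 5 has {1,3,4,5,6}; column 1 has {1,3,4,5,6} — only 2 is left for (r5,c1).

5 6 3 4 2 1 / 3 1 4 2 6 5 / 6 4 1 5 3 2 / 1 5 2 3 4 6 / 2 3 5 6 1 4 / 4 2 6 1 5 3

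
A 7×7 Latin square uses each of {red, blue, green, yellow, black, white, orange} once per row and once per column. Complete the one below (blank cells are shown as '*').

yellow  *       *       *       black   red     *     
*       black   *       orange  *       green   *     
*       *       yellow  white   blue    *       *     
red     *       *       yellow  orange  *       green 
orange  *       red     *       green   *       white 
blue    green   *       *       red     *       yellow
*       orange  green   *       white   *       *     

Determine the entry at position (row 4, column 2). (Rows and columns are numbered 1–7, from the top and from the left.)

row 2 has {green,black,orange}; column 1 has {red,blue,yellow,orange} — only white is left for (r2,c1).
row 2 has {green,black,white,orange}; column 3 has {red,green,yellow} — only blue is left for (r2,c3).
row 2 has {blue,green,black,white,orange}; column 5 has {red,blue,green,black,white,orange} — only yellow is left for (r2,c5).
row 2 has {blue,green,yellow,black,white,orange}; column 7 has {green,yellow,white} — only red is left for (r2,c7).
row 3 has {blue,yellow,white}; column 2 has {green,black,orange} — only red is left for (r3,c2).
row 6 has {red,blue,green,yellow}; column 4 has {yellow,white,orange} — only black is left for (r6,c4).
row 7 has {green,white,orange}; column 1 has {red,blue,yellow,white,orange} — only black is left for (r7,c1).
row 7 has {green,black,white,orange}; column 7 has {red,green,yellow,white} — only blue is left for (r7,c7).
row 1 has {red,yellow,black}; column 7 has {red,blue,green,yellow,white} — only orange is left for (r1,c7).
row 3 has {red,blue,yellow,white}; column 1 has {red,blue,yellow,black,white,orange} — only green is left for (r3,c1).
row 3 has {red,blue,green,yellow,white}; column 7 has {red,blue,green,yellow,white,orange} — only black is left for (r3,c7).
row 5 has {red,green,white,orange}; column 4 has {yellow,black,white,orange} — only blue is left for (r5,c4).
row 7 has {blue,green,black,white,orange}; column 4 has {blue,yellow,black,white,orange} — only red is left for (r7,c4).
row 7 has {red,blue,green,black,white,orange}; column 6 has {red,green} — only yellow is left for (r7,c6).
row 1 has {red,yellow,black,orange}; column 3 has {red,blue,green,yellow} — only white is left for (r1,c3).
row 1 has {red,yellow,black,white,orange}; column 4 has {red,blue,yellow,black,white,orange} — only green is left for (r1,c4).
row 3 has {red,blue,green,yellow,black,white}; column 6 has {red,green,yellow} — only orange is left for (r3,c6).
row 4 has {red,green,yellow,orange}; column 3 has {red,blue,green,yellow,white} — only black is left for (r4,c3).
row 5 has {red,blue,green,white,orange}; column 2 has {red,green,black,orange} — only yellow is left for (r5,c2).
row 5 has {red,blue,green,yellow,white,orange}; column 6 has {red,green,yellow,orange} — only black is left for (r5,c6).
row 6 has {red,blue,green,yellow,black}; column 3 has {red,blue,green,yellow,black,white} — only orange is left for (r6,c3).
row 6 has {red,blue,green,yellow,black,orange}; column 6 has {red,green,yellow,black,orange} — only white is left for (r6,c6).
row 1 has {red,green,yellow,black,white,orange}; column 2 has {red,green,yellow,black,orange} — only blue is left for (r1,c2).
row 4 has {red,green,yellow,black,orange}; column 2 has {red,blue,green,yellow,black,orange} — only white is left for (r4,c2).

white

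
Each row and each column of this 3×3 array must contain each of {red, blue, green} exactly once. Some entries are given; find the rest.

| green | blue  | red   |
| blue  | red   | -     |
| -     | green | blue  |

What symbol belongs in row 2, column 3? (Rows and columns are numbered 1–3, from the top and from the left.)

green

Cell (r2,c3): row 2 has {red,blue}; column 3 has {red,blue} → green.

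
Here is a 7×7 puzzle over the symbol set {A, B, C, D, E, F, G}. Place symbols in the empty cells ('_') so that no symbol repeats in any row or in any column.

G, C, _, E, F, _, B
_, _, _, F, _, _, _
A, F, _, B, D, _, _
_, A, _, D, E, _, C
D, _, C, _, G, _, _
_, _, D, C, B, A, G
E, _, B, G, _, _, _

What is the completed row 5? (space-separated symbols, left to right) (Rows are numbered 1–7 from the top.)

D B C A G E F

(r1,c3) = A
(r1,c6) = D
(r3,c7) = E
(r5,c4) = A
(r5,c7) = F
(r6,c1) = F
(r6,c2) = E
(r7,c2) = D
(r7,c7) = A
(r2,c7) = D
(r3,c3) = G
(r3,c6) = C
(r4,c1) = B
(r4,c3) = F
(r4,c6) = G
(r5,c2) = B
(r5,c6) = E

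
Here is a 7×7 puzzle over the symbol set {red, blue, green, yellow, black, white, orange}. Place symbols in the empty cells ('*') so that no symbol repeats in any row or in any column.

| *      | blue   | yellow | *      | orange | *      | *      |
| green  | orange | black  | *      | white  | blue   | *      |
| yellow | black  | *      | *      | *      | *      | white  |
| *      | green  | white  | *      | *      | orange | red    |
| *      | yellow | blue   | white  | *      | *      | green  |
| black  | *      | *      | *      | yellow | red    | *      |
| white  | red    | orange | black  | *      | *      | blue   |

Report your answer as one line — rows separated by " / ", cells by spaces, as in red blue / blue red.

row 1 has {blue,yellow,orange}; column 1 has {green,yellow,black,white} — only red is left for (r1,c1).
row 1 has {red,blue,yellow,orange}; column 4 has {black,white} — only green is left for (r1,c4).
row 1 has {red,blue,green,yellow,orange}; column 7 has {red,blue,green,white} — only black is left for (r1,c7).
row 2 has {blue,green,black,white,orange}; column 7 has {red,blue,green,black,white} — only yellow is left for (r2,c7).
row 3 has {yellow,black,white}; column 6 has {red,blue,orange} — only green is left for (r3,c6).
row 4 has {red,green,white,orange}; column 1 has {red,green,yellow,black,white} — only blue is left for (r4,c1).
row 4 has {red,blue,green,white,orange}; column 4 has {green,black,white} — only yellow is left for (r4,c4).
row 4 has {red,blue,green,yellow,white,orange}; column 5 has {yellow,white,orange} — only black is left for (r4,c5).
row 5 has {blue,green,yellow,white}; column 1 has {red,blue,green,yellow,black,white} — only orange is left for (r5,c1).
row 5 has {blue,green,yellow,white,orange}; column 5 has {yellow,black,white,orange} — only red is left for (r5,c5).
row 5 has {red,blue,green,yellow,white,orange}; column 6 has {red,blue,green,orange} — only black is left for (r5,c6).
row 6 has {red,yellow,black}; column 2 has {red,blue,green,yellow,black,orange} — only white is left for (r6,c2).
row 6 has {red,yellow,black,white}; column 3 has {blue,yellow,black,white,orange} — only green is left for (r6,c3).
row 6 has {red,green,yellow,black,white}; column 7 has {red,blue,green,yellow,black,white} — only orange is left for (r6,c7).
row 7 has {red,blue,black,white,orange}; column 5 has {red,yellow,black,white,orange} — only green is left for (r7,c5).
row 7 has {red,blue,green,black,white,orange}; column 6 has {red,blue,green,black,orange} — only yellow is left for (r7,c6).
row 1 has {red,blue,green,yellow,black,orange}; column 6 has {red,blue,green,yellow,black,orange} — only white is left for (r1,c6).
row 2 has {blue,green,yellow,black,white,orange}; column 4 has {green,yellow,black,white} — only red is left for (r2,c4).
row 3 has {green,yellow,black,white}; column 3 has {blue,green,yellow,black,white,orange} — only red is left for (r3,c3).
row 3 has {red,green,yellow,black,white}; column 5 has {red,green,yellow,black,white,orange} — only blue is left for (r3,c5).
row 6 has {red,green,yellow,black,white,orange}; column 4 has {red,green,yellow,black,white} — only blue is left for (r6,c4).
row 3 has {red,blue,green,yellow,black,white}; column 4 has {red,blue,green,yellow,black,white} — only orange is left for (r3,c4).

red blue yellow green orange white black / green orange black red white blue yellow / yellow black red orange blue green white / blue green white yellow black orange red / orange yellow blue white red black green / black white green blue yellow red orange / white red orange black green yellow blue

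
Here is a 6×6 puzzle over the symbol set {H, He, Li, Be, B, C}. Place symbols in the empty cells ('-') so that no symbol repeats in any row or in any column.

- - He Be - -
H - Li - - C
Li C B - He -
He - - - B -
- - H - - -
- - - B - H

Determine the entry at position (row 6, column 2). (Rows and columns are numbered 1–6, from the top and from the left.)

He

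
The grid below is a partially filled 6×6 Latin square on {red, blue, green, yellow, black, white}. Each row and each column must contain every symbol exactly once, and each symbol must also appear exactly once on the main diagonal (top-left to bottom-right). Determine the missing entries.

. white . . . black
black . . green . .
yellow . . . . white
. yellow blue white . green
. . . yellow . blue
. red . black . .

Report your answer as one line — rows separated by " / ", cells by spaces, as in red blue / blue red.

green white red blue yellow black / black blue yellow green white red / yellow green black red blue white / red yellow blue white black green / white black green yellow red blue / blue red white black green yellow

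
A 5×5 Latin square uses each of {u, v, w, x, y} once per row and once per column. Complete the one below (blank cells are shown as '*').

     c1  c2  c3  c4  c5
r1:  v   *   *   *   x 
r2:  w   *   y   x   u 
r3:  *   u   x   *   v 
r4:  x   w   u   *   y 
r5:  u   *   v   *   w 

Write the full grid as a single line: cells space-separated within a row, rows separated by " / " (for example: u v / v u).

v y w u x / w v y x u / y u x w v / x w u v y / u x v y w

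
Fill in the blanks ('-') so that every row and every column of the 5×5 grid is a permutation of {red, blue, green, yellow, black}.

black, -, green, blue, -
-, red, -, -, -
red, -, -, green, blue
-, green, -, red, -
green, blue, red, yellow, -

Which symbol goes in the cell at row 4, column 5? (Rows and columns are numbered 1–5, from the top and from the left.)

yellow

(r1,c2) = yellow
(r1,c5) = red
(r2,c4) = black
(r3,c2) = black
(r3,c3) = yellow
(r5,c5) = black
(r2,c3) = blue
(r4,c3) = black
(r4,c5) = yellow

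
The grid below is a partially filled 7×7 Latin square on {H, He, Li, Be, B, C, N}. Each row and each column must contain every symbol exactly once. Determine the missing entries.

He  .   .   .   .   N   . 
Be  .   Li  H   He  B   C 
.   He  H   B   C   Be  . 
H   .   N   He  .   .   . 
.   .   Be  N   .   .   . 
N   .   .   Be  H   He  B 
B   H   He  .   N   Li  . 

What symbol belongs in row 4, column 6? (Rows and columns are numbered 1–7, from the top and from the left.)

C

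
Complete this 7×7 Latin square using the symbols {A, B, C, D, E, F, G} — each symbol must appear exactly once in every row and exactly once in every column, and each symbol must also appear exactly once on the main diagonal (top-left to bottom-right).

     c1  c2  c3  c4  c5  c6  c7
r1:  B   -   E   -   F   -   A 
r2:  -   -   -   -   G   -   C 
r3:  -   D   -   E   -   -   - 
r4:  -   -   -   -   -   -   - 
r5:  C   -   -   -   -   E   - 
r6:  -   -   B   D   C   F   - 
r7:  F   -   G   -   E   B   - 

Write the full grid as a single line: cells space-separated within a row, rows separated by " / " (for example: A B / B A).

(r7,c7) = D
(r5,c5) = A
(r2,c2) = E
(r3,c3) = C
(r3,c5) = B
(r4,c4) = G
(r4,c5) = D
(r1,c4) = C
(r7,c4) = A
(r1,c2) = G
(r1,c6) = D
(r2,c6) = A
(r3,c6) = G
(r3,c7) = F
(r4,c6) = C
(r6,c2) = A
(r7,c2) = C
(r2,c1) = D
(r2,c3) = F
(r2,c4) = B
(r3,c1) = A
(r4,c1) = E
(r4,c3) = A
(r4,c7) = B
(r5,c3) = D
(r5,c4) = F
(r5,c7) = G
(r6,c1) = G
(r6,c7) = E
(r4,c2) = F
(r5,c2) = B

B G E C F D A / D E F B G A C / A D C E B G F / E F A G D C B / C B D F A E G / G A B D C F E / F C G A E B D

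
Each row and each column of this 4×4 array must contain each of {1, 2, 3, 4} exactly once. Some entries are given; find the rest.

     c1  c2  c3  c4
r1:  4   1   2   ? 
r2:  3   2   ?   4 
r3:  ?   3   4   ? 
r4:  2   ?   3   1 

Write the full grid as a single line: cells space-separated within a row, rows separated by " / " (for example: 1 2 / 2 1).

4 1 2 3 / 3 2 1 4 / 1 3 4 2 / 2 4 3 1

row 1 has {1,2,4}; column 4 has {1,4} — only 3 is left for (r1,c4).
row 2 has {2,3,4}; column 3 has {2,3,4} — only 1 is left for (r2,c3).
row 3 has {3,4}; column 1 has {2,3,4} — only 1 is left for (r3,c1).
row 3 has {1,3,4}; column 4 has {1,3,4} — only 2 is left for (r3,c4).
row 4 has {1,2,3}; column 2 has {1,2,3} — only 4 is left for (r4,c2).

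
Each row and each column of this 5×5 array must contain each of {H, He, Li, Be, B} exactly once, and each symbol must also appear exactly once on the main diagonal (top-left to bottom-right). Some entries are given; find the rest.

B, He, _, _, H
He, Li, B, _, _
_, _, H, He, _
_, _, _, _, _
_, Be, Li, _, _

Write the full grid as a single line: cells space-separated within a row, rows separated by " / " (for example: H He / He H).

(r1,c3): row 1 has {H,He,B}; column 3 has {H,Li,B}, so it must be Be.
(r1,c4): row 1 has {H,He,Be,B}; column 4 has {He}, so it must be Li.
(r2,c5): row 2 has {He,Li,B}; column 5 has {H}, so it must be Be.
(r3,c2): row 3 has {H,He}; column 2 has {He,Li,Be}, so it must be B.
(r3,c5): row 3 has {H,He,B}; column 5 has {H,Be}, so it must be Li.
(r4,c2): row 4 is empty so far; column 2 has {He,Li,Be,B}, so it must be H.
(r4,c3): row 4 has {H}; column 3 has {H,Li,Be,B}, so it must be He.
(r4,c4): row 4 has {H,He}; column 4 has {He,Li}; the diagonal has {H,Li,B}, so it must be Be.
(r4,c5): row 4 has {H,He,Be}; column 5 has {H,Li,Be}, so it must be B.
(r5,c1): row 5 has {Li,Be}; column 1 has {He,B}, so it must be H.
(r5,c4): row 5 has {H,Li,Be}; column 4 has {He,Li,Be}, so it must be B.
(r5,c5): row 5 has {H,Li,Be,B}; column 5 has {H,Li,Be,B}; the diagonal has {H,Li,Be,B}, so it must be He.
(r2,c4): row 2 has {He,Li,Be,B}; column 4 has {He,Li,Be,B}, so it must be H.
(r3,c1): row 3 has {H,He,Li,B}; column 1 has {H,He,B}, so it must be Be.
(r4,c1): row 4 has {H,He,Be,B}; column 1 has {H,He,Be,B}, so it must be Li.

B He Be Li H / He Li B H Be / Be B H He Li / Li H He Be B / H Be Li B He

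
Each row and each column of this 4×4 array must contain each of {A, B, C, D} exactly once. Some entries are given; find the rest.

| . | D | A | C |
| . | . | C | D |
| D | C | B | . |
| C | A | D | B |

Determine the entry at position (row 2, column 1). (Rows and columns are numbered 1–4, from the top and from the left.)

A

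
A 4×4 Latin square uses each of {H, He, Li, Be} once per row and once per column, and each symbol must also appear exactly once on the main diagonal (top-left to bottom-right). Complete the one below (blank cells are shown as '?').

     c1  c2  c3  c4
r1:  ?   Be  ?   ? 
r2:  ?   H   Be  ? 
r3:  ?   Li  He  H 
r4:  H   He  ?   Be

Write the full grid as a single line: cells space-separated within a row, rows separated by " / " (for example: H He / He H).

Li Be H He / He H Be Li / Be Li He H / H He Li Be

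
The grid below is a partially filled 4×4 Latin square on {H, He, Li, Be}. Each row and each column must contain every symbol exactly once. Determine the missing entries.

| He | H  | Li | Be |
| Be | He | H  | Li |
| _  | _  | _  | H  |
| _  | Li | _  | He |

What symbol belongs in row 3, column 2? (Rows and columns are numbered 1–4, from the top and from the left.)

(r3,c1) = Li
(r3,c2) = Be

Be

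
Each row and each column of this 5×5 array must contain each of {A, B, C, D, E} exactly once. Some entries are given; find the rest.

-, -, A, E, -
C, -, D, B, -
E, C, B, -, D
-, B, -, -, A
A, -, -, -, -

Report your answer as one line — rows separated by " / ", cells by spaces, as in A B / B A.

At row 1, column 2: row 1 has {A,E}; column 2 has {B,C}; that leaves D.
At row 2, column 5: row 2 has {B,C,D}; column 5 has {A,D}; that leaves E.
At row 3, column 4: row 3 has {B,C,D,E}; column 4 has {B,E}; that leaves A.
At row 4, column 1: row 4 has {A,B}; column 1 has {A,C,E}; that leaves D.
At row 4, column 4: row 4 has {A,B,D}; column 4 has {A,B,E}; that leaves C.
At row 5, column 2: row 5 has {A}; column 2 has {B,C,D}; that leaves E.
At row 5, column 3: row 5 has {A,E}; column 3 has {A,B,D}; that leaves C.
At row 5, column 4: row 5 has {A,C,E}; column 4 has {A,B,C,E}; that leaves D.
At row 5, column 5: row 5 has {A,C,D,E}; column 5 has {A,D,E}; that leaves B.
At row 1, column 1: row 1 has {A,D,E}; column 1 has {A,C,D,E}; that leaves B.
At row 1, column 5: row 1 has {A,B,D,E}; column 5 has {A,B,D,E}; that leaves C.
At row 2, column 2: row 2 has {B,C,D,E}; column 2 has {B,C,D,E}; that leaves A.
At row 4, column 3: row 4 has {A,B,C,D}; column 3 has {A,B,C,D}; that leaves E.

B D A E C / C A D B E / E C B A D / D B E C A / A E C D B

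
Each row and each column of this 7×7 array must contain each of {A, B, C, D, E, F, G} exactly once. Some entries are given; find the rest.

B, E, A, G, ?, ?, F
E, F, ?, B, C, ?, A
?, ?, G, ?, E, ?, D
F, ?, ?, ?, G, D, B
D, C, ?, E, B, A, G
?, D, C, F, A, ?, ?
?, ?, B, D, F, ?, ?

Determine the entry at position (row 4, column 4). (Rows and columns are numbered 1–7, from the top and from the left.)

C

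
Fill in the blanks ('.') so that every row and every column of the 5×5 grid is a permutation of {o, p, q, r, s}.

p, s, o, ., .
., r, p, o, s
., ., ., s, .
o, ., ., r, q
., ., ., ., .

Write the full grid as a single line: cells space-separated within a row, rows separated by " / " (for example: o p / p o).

p s o q r / q r p o s / r o q s p / o p s r q / s q r p o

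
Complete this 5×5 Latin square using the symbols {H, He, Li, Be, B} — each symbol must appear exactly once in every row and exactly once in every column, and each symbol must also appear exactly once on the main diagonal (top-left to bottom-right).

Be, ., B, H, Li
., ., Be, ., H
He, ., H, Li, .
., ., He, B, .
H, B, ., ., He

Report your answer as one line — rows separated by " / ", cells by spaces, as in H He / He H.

Be He B H Li / B Li Be He H / He Be H Li B / Li H He B Be / H B Li Be He

(r1,c2) = He
(r2,c2) = Li
(r2,c4) = He
(r3,c2) = Be
(r3,c5) = B
(r4,c1) = Li
(r4,c2) = H
(r4,c5) = Be
(r5,c3) = Li
(r5,c4) = Be
(r2,c1) = B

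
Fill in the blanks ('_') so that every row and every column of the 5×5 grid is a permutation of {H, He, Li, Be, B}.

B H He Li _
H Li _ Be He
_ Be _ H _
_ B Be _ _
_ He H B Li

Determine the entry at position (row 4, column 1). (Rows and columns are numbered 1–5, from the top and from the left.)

Li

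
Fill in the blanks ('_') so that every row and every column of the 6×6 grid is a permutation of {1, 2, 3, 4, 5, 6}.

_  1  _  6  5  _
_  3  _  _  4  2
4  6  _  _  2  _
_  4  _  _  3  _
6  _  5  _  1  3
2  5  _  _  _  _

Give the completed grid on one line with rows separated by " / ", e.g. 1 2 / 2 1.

3 1 2 6 5 4 / 1 3 6 5 4 2 / 4 6 3 1 2 5 / 5 4 1 2 3 6 / 6 2 5 4 1 3 / 2 5 4 3 6 1

(r1,c1) = 3
(r1,c6) = 4
(r5,c2) = 2
(r5,c4) = 4
(r6,c5) = 6
(r6,c6) = 1
(r1,c3) = 2
(r3,c6) = 5
(r4,c6) = 6
(r6,c4) = 3
(r3,c4) = 1
(r4,c3) = 1
(r6,c3) = 4
(r2,c3) = 6
(r2,c4) = 5
(r3,c3) = 3
(r4,c1) = 5
(r4,c4) = 2
(r2,c1) = 1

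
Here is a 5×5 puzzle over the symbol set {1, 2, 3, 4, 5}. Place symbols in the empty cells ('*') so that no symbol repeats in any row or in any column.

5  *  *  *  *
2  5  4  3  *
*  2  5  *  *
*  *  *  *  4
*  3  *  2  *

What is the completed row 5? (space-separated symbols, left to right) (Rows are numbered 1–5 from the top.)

4 3 1 2 5

Cell (r2,c5): row 2 has {2,3,4,5}; column 5 has {4} → 1.
Cell (r3,c5): row 3 has {2,5}; column 5 has {1,4} → 3.
Cell (r4,c2): row 4 has {4}; column 2 has {2,3,5} → 1.
Cell (r4,c4): row 4 has {1,4}; column 4 has {2,3} → 5.
Cell (r5,c3): row 5 has {2,3}; column 3 has {4,5} → 1.
Cell (r5,c5): row 5 has {1,2,3}; column 5 has {1,3,4} → 5.
Cell (r1,c2): row 1 has {5}; column 2 has {1,2,3,5} → 4.
Cell (r1,c4): row 1 has {4,5}; column 4 has {2,3,5} → 1.
Cell (r1,c5): row 1 has {1,4,5}; column 5 has {1,3,4,5} → 2.
Cell (r3,c4): row 3 has {2,3,5}; column 4 has {1,2,3,5} → 4.
Cell (r4,c1): row 4 has {1,4,5}; column 1 has {2,5} → 3.
Cell (r4,c3): row 4 has {1,3,4,5}; column 3 has {1,4,5} → 2.
Cell (r5,c1): row 5 has {1,2,3,5}; column 1 has {2,3,5} → 4.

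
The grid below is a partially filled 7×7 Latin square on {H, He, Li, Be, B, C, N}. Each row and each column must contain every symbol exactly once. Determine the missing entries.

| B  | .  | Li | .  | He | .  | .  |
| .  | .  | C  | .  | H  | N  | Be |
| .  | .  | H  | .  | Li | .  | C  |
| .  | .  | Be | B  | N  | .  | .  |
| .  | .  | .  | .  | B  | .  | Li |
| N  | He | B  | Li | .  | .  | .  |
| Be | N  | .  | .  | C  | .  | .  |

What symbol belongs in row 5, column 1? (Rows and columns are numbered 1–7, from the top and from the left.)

H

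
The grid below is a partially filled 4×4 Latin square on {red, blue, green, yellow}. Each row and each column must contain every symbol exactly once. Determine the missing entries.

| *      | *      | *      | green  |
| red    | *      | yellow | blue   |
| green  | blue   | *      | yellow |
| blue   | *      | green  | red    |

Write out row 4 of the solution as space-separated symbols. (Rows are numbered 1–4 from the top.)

blue yellow green red

At row 1, column 1: row 1 has {green}; column 1 has {red,blue,green}; that leaves yellow.
At row 1, column 2: row 1 has {green,yellow}; column 2 has {blue}; that leaves red.
At row 1, column 3: row 1 has {red,green,yellow}; column 3 has {green,yellow}; that leaves blue.
At row 2, column 2: row 2 has {red,blue,yellow}; column 2 has {red,blue}; that leaves green.
At row 3, column 3: row 3 has {blue,green,yellow}; column 3 has {blue,green,yellow}; that leaves red.
At row 4, column 2: row 4 has {red,blue,green}; column 2 has {red,blue,green}; that leaves yellow.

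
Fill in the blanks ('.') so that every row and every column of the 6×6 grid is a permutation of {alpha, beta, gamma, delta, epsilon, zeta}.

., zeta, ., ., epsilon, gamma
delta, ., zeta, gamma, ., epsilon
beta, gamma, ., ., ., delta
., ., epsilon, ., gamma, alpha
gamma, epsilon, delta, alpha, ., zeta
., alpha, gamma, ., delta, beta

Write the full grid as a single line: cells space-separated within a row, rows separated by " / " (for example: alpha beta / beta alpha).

alpha zeta beta delta epsilon gamma / delta beta zeta gamma alpha epsilon / beta gamma alpha epsilon zeta delta / zeta delta epsilon beta gamma alpha / gamma epsilon delta alpha beta zeta / epsilon alpha gamma zeta delta beta

At row 1, column 1: row 1 has {gamma,epsilon,zeta}; column 1 has {beta,gamma,delta}; that leaves alpha.
At row 1, column 3: row 1 has {alpha,gamma,epsilon,zeta}; column 3 has {gamma,delta,epsilon,zeta}; that leaves beta.
At row 1, column 4: row 1 has {alpha,beta,gamma,epsilon,zeta}; column 4 has {alpha,gamma}; that leaves delta.
At row 2, column 2: row 2 has {gamma,delta,epsilon,zeta}; column 2 has {alpha,gamma,epsilon,zeta}; that leaves beta.
At row 2, column 5: row 2 has {beta,gamma,delta,epsilon,zeta}; column 5 has {gamma,delta,epsilon}; that leaves alpha.
At row 3, column 3: row 3 has {beta,gamma,delta}; column 3 has {beta,gamma,delta,epsilon,zeta}; that leaves alpha.
At row 3, column 5: row 3 has {alpha,beta,gamma,delta}; column 5 has {alpha,gamma,delta,epsilon}; that leaves zeta.
At row 4, column 1: row 4 has {alpha,gamma,epsilon}; column 1 has {alpha,beta,gamma,delta}; that leaves zeta.
At row 4, column 2: row 4 has {alpha,gamma,epsilon,zeta}; column 2 has {alpha,beta,gamma,epsilon,zeta}; that leaves delta.
At row 4, column 4: row 4 has {alpha,gamma,delta,epsilon,zeta}; column 4 has {alpha,gamma,delta}; that leaves beta.
At row 5, column 5: row 5 has {alpha,gamma,delta,epsilon,zeta}; column 5 has {alpha,gamma,delta,epsilon,zeta}; that leaves beta.
At row 6, column 1: row 6 has {alpha,beta,gamma,delta}; column 1 has {alpha,beta,gamma,delta,zeta}; that leaves epsilon.
At row 6, column 4: row 6 has {alpha,beta,gamma,delta,epsilon}; column 4 has {alpha,beta,gamma,delta}; that leaves zeta.
At row 3, column 4: row 3 has {alpha,beta,gamma,delta,zeta}; column 4 has {alpha,beta,gamma,delta,zeta}; that leaves epsilon.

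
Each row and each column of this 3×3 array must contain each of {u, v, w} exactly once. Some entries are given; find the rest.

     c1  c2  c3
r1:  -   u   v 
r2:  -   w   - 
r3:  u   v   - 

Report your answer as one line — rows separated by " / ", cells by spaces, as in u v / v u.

w u v / v w u / u v w

(r1,c1) = w
(r2,c1) = v
(r2,c3) = u
(r3,c3) = w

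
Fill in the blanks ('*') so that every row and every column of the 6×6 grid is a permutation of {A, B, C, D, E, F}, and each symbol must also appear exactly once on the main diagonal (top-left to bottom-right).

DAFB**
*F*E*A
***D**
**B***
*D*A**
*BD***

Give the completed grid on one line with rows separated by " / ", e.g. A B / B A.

(r2,c3): row 2 has {A,E,F}; column 3 has {B,D,F}, so it must be C.
(r4,c4): row 4 has {B}; column 4 has {A,B,D,E}; the diagonal has {D,F}, so it must be C.
(r5,c3): row 5 has {A,D}; column 3 has {B,C,D,F}, so it must be E.
(r5,c5): row 5 has {A,D,E}; column 5 is empty so far; the diagonal has {C,D,F}, so it must be B.
(r6,c4): row 6 has {B,D}; column 4 has {A,B,C,D,E}, so it must be F.
(r6,c6): row 6 has {B,D,F}; column 6 has {A}; the diagonal has {B,C,D,F}, so it must be E.
(r1,c6): row 1 has {A,B,D,F}; column 6 has {A,E}, so it must be C.
(r2,c1): row 2 has {A,C,E,F}; column 1 has {D}, so it must be B.
(r2,c5): row 2 has {A,B,C,E,F}; column 5 has {B}, so it must be D.
(r3,c3): row 3 has {D}; column 3 has {B,C,D,E,F}; the diagonal has {B,C,D,E,F}, so it must be A.
(r4,c2): row 4 has {B,C}; column 2 has {A,B,D,F}, so it must be E.
(r5,c6): row 5 has {A,B,D,E}; column 6 has {A,C,E}, so it must be F.
(r1,c5): row 1 has {A,B,C,D,F}; column 5 has {B,D}, so it must be E.
(r3,c2): row 3 has {A,D}; column 2 has {A,B,D,E,F}, so it must be C.
(r3,c5): row 3 has {A,C,D}; column 5 has {B,D,E}, so it must be F.
(r3,c6): row 3 has {A,C,D,F}; column 6 has {A,C,E,F}, so it must be B.
(r4,c5): row 4 has {B,C,E}; column 5 has {B,D,E,F}, so it must be A.
(r4,c6): row 4 has {A,B,C,E}; column 6 has {A,B,C,E,F}, so it must be D.
(r5,c1): row 5 has {A,B,D,E,F}; column 1 has {B,D}, so it must be C.
(r6,c1): row 6 has {B,D,E,F}; column 1 has {B,C,D}, so it must be A.
(r6,c5): row 6 has {A,B,D,E,F}; column 5 has {A,B,D,E,F}, so it must be C.
(r3,c1): row 3 has {A,B,C,D,F}; column 1 has {A,B,C,D}, so it must be E.
(r4,c1): row 4 has {A,B,C,D,E}; column 1 has {A,B,C,D,E}, so it must be F.

D A F B E C / B F C E D A / E C A D F B / F E B C A D / C D E A B F / A B D F C E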